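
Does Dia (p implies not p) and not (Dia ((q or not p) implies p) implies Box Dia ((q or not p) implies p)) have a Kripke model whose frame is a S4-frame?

Satisfiable

1. Dia (p implies not p) and not (Dia ((q or not p) implies p) implies Box Dia ((q or not p) implies p)), u
2. Dia (p implies not p), u
3. not (Dia ((q or not p) implies p) implies Box Dia ((q or not p) implies p)), u
4. Dia ((q or not p) implies p), u
5. not Box Dia ((q or not p) implies p), u
6. p implies not p, v
7. not p, v
8. (q or not p) implies p, w
9. p, w
10. not Dia ((q or not p) implies p), x
11. not ((q or not p) implies p), x
12. q or not p, x
13. not p, x
Accessibility: uRu, uRv, uRw, uRx, vRv, wRw, xRx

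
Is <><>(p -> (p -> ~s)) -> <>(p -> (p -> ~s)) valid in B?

Not valid

Tableau for the negation ~(<><>(p -> (p -> ~s)) -> <>(p -> (p -> ~s))):
1. ~(<><>(p -> (p -> ~s)) -> <>(p -> (p -> ~s))), u
2. <><>(p -> (p -> ~s)), u
3. ~<>(p -> (p -> ~s)), u
4. ~(p -> (p -> ~s)), u
5. p, u
6. ~(p -> ~s), u
7. s, u
8. <>(p -> (p -> ~s)), v
9. ~(p -> (p -> ~s)), v
10. p, v
11. ~(p -> ~s), v
12. s, v
13. p -> (p -> ~s), w
14. p -> ~s, w
15. ~s, w
Accessibility: uRu, uRv, vRu, vRv, vRw, wRv, wRw
The negation has an open branch (countermodel exists).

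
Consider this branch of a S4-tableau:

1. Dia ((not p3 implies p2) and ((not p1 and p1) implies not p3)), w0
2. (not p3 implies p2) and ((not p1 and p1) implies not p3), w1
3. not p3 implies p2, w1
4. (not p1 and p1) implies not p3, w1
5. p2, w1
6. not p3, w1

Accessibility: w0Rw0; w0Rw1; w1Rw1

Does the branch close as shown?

Not closed

No atom appears with both signs at the same world.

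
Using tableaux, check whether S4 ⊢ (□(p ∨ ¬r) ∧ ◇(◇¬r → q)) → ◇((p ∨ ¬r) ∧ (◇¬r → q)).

Yes, valid

Tableau for the negation ¬((□(p ∨ ¬r) ∧ ◇(◇¬r → q)) → ◇((p ∨ ¬r) ∧ (◇¬r → q))):
1. ¬((□(p ∨ ¬r) ∧ ◇(◇¬r → q)) → ◇((p ∨ ¬r) ∧ (◇¬r → q))), w0
2. □(p ∨ ¬r) ∧ ◇(◇¬r → q), w0   [¬→-rule on 1]
3. ¬◇((p ∨ ¬r) ∧ (◇¬r → q)), w0   [¬→-rule on 1]
4. □(p ∨ ¬r), w0   [∧-rule on 2]
5. ◇(◇¬r → q), w0   [∧-rule on 2]
6. ¬((p ∨ ¬r) ∧ (◇¬r → q)), w0   [¬◇-rule on 3 via w0Rw0]
7. p ∨ ¬r, w0   [□-rule on 4 via w0Rw0]
8. ¬(◇¬r → q), w0   [¬∧-rule on 6 (branches; this branch)]
9. ◇¬r, w0   [¬→-rule on 8]
10. ¬q, w0   [¬→-rule on 8]
11. ¬r, w0   [∨-rule on 7 (branches; this branch)]
12. ◇¬r → q, w1   [◇-rule on 5: fresh world w1, w0Rw1]
13. ¬((p ∨ ¬r) ∧ (◇¬r → q)), w1   [¬◇-rule on 3 via w0Rw1]
14. p ∨ ¬r, w1   [□-rule on 4 via w0Rw1]
15. ¬◇¬r, w1   [→-rule on 12 (branches; this branch)]
16. r, w1   [¬◇-rule on 15 via w1Rw1]
17. ¬(◇¬r → q), w1   [¬∧-rule on 13 (branches; this branch)]
18. ◇¬r, w1   [¬→-rule on 17]
19. ¬q, w1   [¬→-rule on 17]
20. p, w1   [∨-rule on 14 (branches; this branch)]
21. ¬r, w2   [◇-rule on 9: fresh world w2, w0Rw2]
22. ¬((p ∨ ¬r) ∧ (◇¬r → q)), w2   [¬◇-rule on 3 via w0Rw2]
23. p ∨ ¬r, w2   [□-rule on 4 via w0Rw2]
24. ¬(◇¬r → q), w2   [¬∧-rule on 22 (branches; this branch)]
25. ◇¬r, w2   [¬→-rule on 24]
26. ¬q, w2   [¬→-rule on 24]
27. ¬r, w3   [◇-rule on 18: fresh world w3, w1Rw3]
28. ¬((p ∨ ¬r) ∧ (◇¬r → q)), w3   [¬◇-rule on 3 via w0Rw3]
29. p ∨ ¬r, w3   [□-rule on 4 via w0Rw3]
30. r, w3   [¬◇-rule on 15 via w1Rw3]
Accessibility: w0Rw0, w0Rw1, w0Rw2, w0Rw3, w1Rw1, w1Rw3, w2Rw2, w3Rw3
Branch closes: r and ¬r both at w3.
All branches of the negation close; one closing branch shown above.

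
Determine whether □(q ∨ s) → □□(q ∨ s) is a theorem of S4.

Valid in S4

Tableau for the negation ¬(□(q ∨ s) → □□(q ∨ s)):
1. ¬(□(q ∨ s) → □□(q ∨ s)), w0
2. □(q ∨ s), w0
3. ¬□□(q ∨ s), w0
4. q ∨ s, w0
5. s, w0
6. ¬□(q ∨ s), w1
7. q ∨ s, w1
8. s, w1
9. ¬(q ∨ s), w2
10. ¬q, w2
11. ¬s, w2
12. q ∨ s, w2
13. s, w2
Accessibility: w0Rw0, w0Rw1, w0Rw2, w1Rw1, w1Rw2, w2Rw2
Branch closes: s and ¬s both at w2.
Every branch of the negation's tableau closes; the branch above is one of them.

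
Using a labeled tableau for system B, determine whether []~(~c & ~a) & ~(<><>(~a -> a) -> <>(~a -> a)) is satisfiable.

1. []~(~c & ~a) & ~(<><>(~a -> a) -> <>(~a -> a)), w0
2. []~(~c & ~a), w0
3. ~(<><>(~a -> a) -> <>(~a -> a)), w0
4. <><>(~a -> a), w0
5. ~<>(~a -> a), w0
6. ~(~c & ~a), w0
7. ~(~a -> a), w0
8. ~a, w0
9. c, w0
10. <>(~a -> a), w1
11. ~(~c & ~a), w1
12. ~(~a -> a), w1
13. ~a, w1
14. c, w1
15. ~a -> a, w2
16. a, w2
Accessibility: w0Rw0, w0Rw1, w1Rw0, w1Rw1, w1Rw2, w2Rw1, w2Rw2

Satisfiable (open branch found)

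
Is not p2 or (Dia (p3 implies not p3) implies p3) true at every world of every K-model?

No, not valid

Tableau for the negation not (not p2 or (Dia (p3 implies not p3) implies p3)):
1. not (not p2 or (Dia (p3 implies not p3) implies p3)), u
2. p2, u
3. not (Dia (p3 implies not p3) implies p3), u
4. Dia (p3 implies not p3), u
5. not p3, u
6. p3 implies not p3, v
7. not p3, v
Accessibility: uRv
The negation has an open branch (countermodel exists).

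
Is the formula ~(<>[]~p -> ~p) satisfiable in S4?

Satisfiable (open branch found)

1. ~(<>[]~p -> ~p), u
2. <>[]~p, u   [~->-rule on 1]
3. p, u   [~->-rule on 1]
4. []~p, v   [<>-rule on 2: fresh world v, uRv]
5. ~p, v   [[]-rule on 4 via vRv]
Accessibility: uRu, uRv, vRv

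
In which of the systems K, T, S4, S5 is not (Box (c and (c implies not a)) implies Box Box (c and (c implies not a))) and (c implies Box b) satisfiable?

K, T

S4-tableau for the formula:
1. not (Box (c and (c implies not a)) implies Box Box (c and (c implies not a))) and (c implies Box b), 0
2. not (Box (c and (c implies not a)) implies Box Box (c and (c implies not a))), 0
3. c implies Box b, 0
4. Box (c and (c implies not a)), 0
5. not Box Box (c and (c implies not a)), 0
6. c and (c implies not a), 0
7. c, 0
8. c implies not a, 0
9. Box b, 0
10. b, 0
11. not a, 0
12. not Box (c and (c implies not a)), 1
13. c and (c implies not a), 1
14. c, 1
15. c implies not a, 1
16. b, 1
17. not a, 1
18. not (c and (c implies not a)), 2
19. c and (c implies not a), 2
20. c, 2
21. c implies not a, 2
22. b, 2
23. not (c implies not a), 2
24. a, 2
25. not a, 2
Accessibility: 0R0, 0R1, 0R2, 1R1, 1R2, 2R2
Branch closes: a and not a both at 2.
Every branch closes (one shown): unsatisfiable in S4, hence also in S5 (every S5-frame is an S4-frame).
T-tableau for the formula:
1. not (Box (c and (c implies not a)) implies Box Box (c and (c implies not a))) and (c implies Box b), 0
2. not (Box (c and (c implies not a)) implies Box Box (c and (c implies not a))), 0
3. c implies Box b, 0
4. Box (c and (c implies not a)), 0
5. not Box Box (c and (c implies not a)), 0
6. c and (c implies not a), 0
7. c, 0
8. c implies not a, 0
9. Box b, 0
10. b, 0
11. not a, 0
12. not Box (c and (c implies not a)), 1
13. c and (c implies not a), 1
14. c, 1
15. c implies not a, 1
16. b, 1
17. not a, 1
18. not (c and (c implies not a)), 2
19. not (c implies not a), 2
20. c, 2
21. a, 2
Accessibility: 0R0, 0R1, 1R1, 1R2, 2R2
Complete open branch: satisfiable in T, hence also in K (this T-model is also a K-model).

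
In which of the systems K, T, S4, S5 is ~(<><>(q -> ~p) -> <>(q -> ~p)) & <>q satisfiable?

S4-tableau for the formula:
1. ~(<><>(q -> ~p) -> <>(q -> ~p)) & <>q, w0
2. ~(<><>(q -> ~p) -> <>(q -> ~p)), w0   [&-rule on 1]
3. <>q, w0   [&-rule on 1]
4. <><>(q -> ~p), w0   [~->-rule on 2]
5. ~<>(q -> ~p), w0   [~->-rule on 2]
6. ~(q -> ~p), w0   [~<>-rule on 5 via w0Rw0]
7. q, w0   [~->-rule on 6]
8. p, w0   [~->-rule on 6]
9. q, w1   [<>-rule on 3: fresh world w1, w0Rw1]
10. ~(q -> ~p), w1   [~<>-rule on 5 via w0Rw1]
11. p, w1   [~->-rule on 10]
12. <>(q -> ~p), w2   [<>-rule on 4: fresh world w2, w0Rw2]
13. ~(q -> ~p), w2   [~<>-rule on 5 via w0Rw2]
14. q, w2   [~->-rule on 13]
15. p, w2   [~->-rule on 13]
16. q -> ~p, w3   [<>-rule on 12: fresh world w3, w2Rw3]
17. ~(q -> ~p), w3   [~<>-rule on 5 via w0Rw3]
18. q, w3   [~->-rule on 17]
19. p, w3   [~->-rule on 17]
20. ~p, w3   [->-rule on 16 (branches; this branch)]
Accessibility: w0Rw0, w0Rw1, w0Rw2, w0Rw3, w1Rw1, w2Rw2, w2Rw3, w3Rw3
Branch closes: p and ~p both at w3.
Every branch closes (one shown): unsatisfiable in S4, hence also in S5 (every S5-frame is an S4-frame).
T-tableau for the formula:
1. ~(<><>(q -> ~p) -> <>(q -> ~p)) & <>q, w0
2. ~(<><>(q -> ~p) -> <>(q -> ~p)), w0   [&-rule on 1]
3. <>q, w0   [&-rule on 1]
4. <><>(q -> ~p), w0   [~->-rule on 2]
5. ~<>(q -> ~p), w0   [~->-rule on 2]
6. ~(q -> ~p), w0   [~<>-rule on 5 via w0Rw0]
7. q, w0   [~->-rule on 6]
8. p, w0   [~->-rule on 6]
9. q, w1   [<>-rule on 3: fresh world w1, w0Rw1]
10. ~(q -> ~p), w1   [~<>-rule on 5 via w0Rw1]
11. p, w1   [~->-rule on 10]
12. <>(q -> ~p), w2   [<>-rule on 4: fresh world w2, w0Rw2]
13. ~(q -> ~p), w2   [~<>-rule on 5 via w0Rw2]
14. q, w2   [~->-rule on 13]
15. p, w2   [~->-rule on 13]
16. q -> ~p, w3   [<>-rule on 12: fresh world w3, w2Rw3]
17. ~p, w3   [->-rule on 16 (branches; this branch)]
Accessibility: w0Rw0, w0Rw1, w0Rw2, w1Rw1, w2Rw2, w2Rw3, w3Rw3
Complete open branch: satisfiable in T, hence also in K (this T-model is also a K-model).

K, T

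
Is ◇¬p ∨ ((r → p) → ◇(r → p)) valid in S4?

Tableau for the negation ¬(◇¬p ∨ ((r → p) → ◇(r → p))):
1. ¬(◇¬p ∨ ((r → p) → ◇(r → p))), w0
2. ¬◇¬p, w0   [¬∨-rule on 1]
3. ¬((r → p) → ◇(r → p)), w0   [¬∨-rule on 1]
4. r → p, w0   [¬→-rule on 3]
5. ¬◇(r → p), w0   [¬→-rule on 3]
6. p, w0   [¬◇-rule on 2 via w0Rw0]
7. ¬(r → p), w0   [¬◇-rule on 5 via w0Rw0]
8. r, w0   [¬→-rule on 7]
9. ¬p, w0   [¬→-rule on 7]
Accessibility: w0Rw0
Branch closes: p and ¬p both at w0.
All branches of the negation close; one closing branch shown above.

Valid in S4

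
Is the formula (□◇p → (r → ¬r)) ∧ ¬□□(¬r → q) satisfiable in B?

1. (□◇p → (r → ¬r)) ∧ ¬□□(¬r → q), w0
2. □◇p → (r → ¬r), w0
3. ¬□□(¬r → q), w0
4. r → ¬r, w0
5. ¬r, w0
6. ¬□(¬r → q), w1
7. ¬(¬r → q), w2
8. ¬r, w2
9. ¬q, w2
Accessibility: w0Rw0, w0Rw1, w1Rw0, w1Rw1, w1Rw2, w2Rw1, w2Rw2

Satisfiable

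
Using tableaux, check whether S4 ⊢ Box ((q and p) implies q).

Yes, valid

Tableau for the negation not Box ((q and p) implies q):
1. not Box ((q and p) implies q), w0
2. not ((q and p) implies q), w1
3. q and p, w1
4. not q, w1
5. q, w1
6. p, w1
Accessibility: w0Rw0, w0Rw1, w1Rw1
Branch closes: q and not q both at w1.
All branches of the negation close; one closing branch shown above.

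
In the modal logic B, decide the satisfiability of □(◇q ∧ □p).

1. □(◇q ∧ □p), 0
2. ◇q ∧ □p, 0   [□-rule on 1 via 0R0]
3. ◇q, 0   [∧-rule on 2]
4. □p, 0   [∧-rule on 2]
5. p, 0   [□-rule on 4 via 0R0]
6. q, 1   [◇-rule on 3: fresh world 1, 0R1]
7. ◇q ∧ □p, 1   [□-rule on 1 via 0R1]
8. ◇q, 1   [∧-rule on 7]
9. □p, 1   [∧-rule on 7]
10. p, 1   [□-rule on 4 via 0R1]
11. q, 2   [◇-rule on 8: fresh world 2, 1R2]
12. p, 2   [□-rule on 9 via 1R2]
Accessibility: 0R0, 0R1, 1R0, 1R1, 1R2, 2R1, 2R2

Yes, satisfiable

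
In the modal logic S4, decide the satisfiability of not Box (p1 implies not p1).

1. not Box (p1 implies not p1), w0
2. not (p1 implies not p1), w1   [neg-Box-rule on 1: fresh world w1, w0Rw1]
3. p1, w1   [neg-implies-rule on 2]
Accessibility: w0Rw0, w0Rw1, w1Rw1

Satisfiable (open branch found)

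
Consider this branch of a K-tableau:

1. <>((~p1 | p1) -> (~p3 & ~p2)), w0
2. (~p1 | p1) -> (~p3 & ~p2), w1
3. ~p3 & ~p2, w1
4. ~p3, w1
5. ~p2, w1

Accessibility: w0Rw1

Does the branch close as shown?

Not closed

There is no literal clash: for every atom and world, at most one sign appears.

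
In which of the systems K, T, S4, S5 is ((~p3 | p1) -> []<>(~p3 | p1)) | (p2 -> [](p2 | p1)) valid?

S4-tableau for the negation ~(((~p3 | p1) -> []<>(~p3 | p1)) | (p2 -> [](p2 | p1))):
1. ~(((~p3 | p1) -> []<>(~p3 | p1)) | (p2 -> [](p2 | p1))), u
2. ~((~p3 | p1) -> []<>(~p3 | p1)), u   [~|-rule on 1]
3. ~(p2 -> [](p2 | p1)), u   [~|-rule on 1]
4. ~p3 | p1, u   [~->-rule on 2]
5. ~[]<>(~p3 | p1), u   [~->-rule on 2]
6. p2, u   [~->-rule on 3]
7. ~[](p2 | p1), u   [~->-rule on 3]
8. p1, u   [|-rule on 4 (branches; this branch)]
9. ~<>(~p3 | p1), v   [~[]-rule on 5: fresh world v, uRv]
10. ~(~p3 | p1), v   [~<>-rule on 9 via vRv]
11. p3, v   [~|-rule on 10]
12. ~p1, v   [~|-rule on 10]
13. ~(p2 | p1), w   [~[]-rule on 7: fresh world w, uRw]
14. ~p2, w   [~|-rule on 13]
15. ~p1, w   [~|-rule on 13]
Accessibility: uRu, uRv, uRw, vRv, wRw
Complete open branch: countermodel on an S4-frame, so not valid in S4, nor in K, T (the same frame is also a K-frame and a T-frame).
S5-tableau for the negation ~(((~p3 | p1) -> []<>(~p3 | p1)) | (p2 -> [](p2 | p1))):
1. ~(((~p3 | p1) -> []<>(~p3 | p1)) | (p2 -> [](p2 | p1))), u
2. ~((~p3 | p1) -> []<>(~p3 | p1)), u   [~|-rule on 1]
3. ~(p2 -> [](p2 | p1)), u   [~|-rule on 1]
4. ~p3 | p1, u   [~->-rule on 2]
5. ~[]<>(~p3 | p1), u   [~->-rule on 2]
6. p2, u   [~->-rule on 3]
7. ~[](p2 | p1), u   [~->-rule on 3]
8. p1, u   [|-rule on 4 (branches; this branch)]
9. ~<>(~p3 | p1), v   [~[]-rule on 5: fresh world v, uRv]
10. ~(~p3 | p1), u   [~<>-rule on 9 via vRu]
11. p3, u   [~|-rule on 10]
12. ~p1, u   [~|-rule on 10]
Accessibility: uRu, uRv, vRu, vRv
Branch closes: p1 and ~p1 both at u.
Every branch closes (one shown): valid in S5.

S5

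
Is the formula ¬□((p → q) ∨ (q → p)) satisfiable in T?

1. ¬□((p → q) ∨ (q → p)), w0
2. ¬((p → q) ∨ (q → p)), w1
3. ¬(p → q), w1
4. ¬(q → p), w1
5. p, w1
6. ¬q, w1
7. q, w1
8. ¬p, w1
Accessibility: w0Rw0, w0Rw1, w1Rw1
Branch closes: q and ¬q both at w1.
(One branch shown.) All branches close.

Unsatisfiable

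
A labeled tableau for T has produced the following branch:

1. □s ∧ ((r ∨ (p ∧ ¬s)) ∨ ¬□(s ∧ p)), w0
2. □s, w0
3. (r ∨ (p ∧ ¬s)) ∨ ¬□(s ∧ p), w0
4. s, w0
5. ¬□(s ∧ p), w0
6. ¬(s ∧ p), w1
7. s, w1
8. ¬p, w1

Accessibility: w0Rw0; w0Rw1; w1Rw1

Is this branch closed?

There is no literal clash: for every atom and world, at most one sign appears.

Not closed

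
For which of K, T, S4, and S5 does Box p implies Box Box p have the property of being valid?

S4-tableau for the negation not (Box p implies Box Box p):
1. not (Box p implies Box Box p), 0
2. Box p, 0   [neg-implies-rule on 1]
3. not Box Box p, 0   [neg-implies-rule on 1]
4. p, 0   [Box-rule on 2 via 0R0]
5. not Box p, 1   [neg-Box-rule on 3: fresh world 1, 0R1]
6. p, 1   [Box-rule on 2 via 0R1]
7. not p, 2   [neg-Box-rule on 5: fresh world 2, 1R2]
8. p, 2   [Box-rule on 2 via 0R2]
Accessibility: 0R0, 0R1, 0R2, 1R1, 1R2, 2R2
Branch closes: p and not p both at 2.
Every branch closes (one shown): valid in S4, hence also in S5 (every theorem of S4 is a theorem of S5).
T-tableau for the negation not (Box p implies Box Box p):
1. not (Box p implies Box Box p), 0
2. Box p, 0   [neg-implies-rule on 1]
3. not Box Box p, 0   [neg-implies-rule on 1]
4. p, 0   [Box-rule on 2 via 0R0]
5. not Box p, 1   [neg-Box-rule on 3: fresh world 1, 0R1]
6. p, 1   [Box-rule on 2 via 0R1]
7. not p, 2   [neg-Box-rule on 5: fresh world 2, 1R2]
Accessibility: 0R0, 0R1, 1R1, 1R2, 2R2
Complete open branch: countermodel on a T-frame, so not valid in T, nor in K (the same frame is also a K-frame).

S4, S5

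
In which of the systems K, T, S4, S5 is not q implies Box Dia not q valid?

S5-tableau for the negation not (not q implies Box Dia not q):
1. not (not q implies Box Dia not q), 0
2. not q, 0
3. not Box Dia not q, 0
4. not Dia not q, 1
5. q, 0
Accessibility: 0R0, 0R1, 1R0, 1R1
Branch closes: q and not q both at 0.
Every branch closes (one shown): valid in S5.
S4-tableau for the negation not (not q implies Box Dia not q):
1. not (not q implies Box Dia not q), 0
2. not q, 0
3. not Box Dia not q, 0
4. not Dia not q, 1
5. q, 1
Accessibility: 0R0, 0R1, 1R1
Complete open branch: countermodel on an S4-frame, so not valid in S4, nor in K, T (the same frame is also a K-frame and a T-frame).

S5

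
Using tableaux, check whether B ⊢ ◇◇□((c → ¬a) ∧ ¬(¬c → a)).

Not valid

Tableau for the negation ¬◇◇□((c → ¬a) ∧ ¬(¬c → a)):
1. ¬◇◇□((c → ¬a) ∧ ¬(¬c → a)), 0
2. ¬◇□((c → ¬a) ∧ ¬(¬c → a)), 0
3. ¬□((c → ¬a) ∧ ¬(¬c → a)), 0
4. ¬((c → ¬a) ∧ ¬(¬c → a)), 1
5. ¬◇□((c → ¬a) ∧ ¬(¬c → a)), 1
6. ¬□((c → ¬a) ∧ ¬(¬c → a)), 1
7. ¬c → a, 1
8. a, 1
9. ¬((c → ¬a) ∧ ¬(¬c → a)), 2
10. ¬□((c → ¬a) ∧ ¬(¬c → a)), 2
11. ¬c → a, 2
12. a, 2
13. ¬((c → ¬a) ∧ ¬(¬c → a)), 3
14. ¬c → a, 3
15. a, 3
Accessibility: 0R0, 0R1, 1R0, 1R1, 1R2, 2R1, 2R2, 2R3, 3R2, 3R3
The negation has an open branch (countermodel exists).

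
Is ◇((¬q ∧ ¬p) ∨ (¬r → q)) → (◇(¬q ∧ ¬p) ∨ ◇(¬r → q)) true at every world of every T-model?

Valid in T

Tableau for the negation ¬(◇((¬q ∧ ¬p) ∨ (¬r → q)) → (◇(¬q ∧ ¬p) ∨ ◇(¬r → q))):
1. ¬(◇((¬q ∧ ¬p) ∨ (¬r → q)) → (◇(¬q ∧ ¬p) ∨ ◇(¬r → q))), 0
2. ◇((¬q ∧ ¬p) ∨ (¬r → q)), 0   [¬→-rule on 1]
3. ¬(◇(¬q ∧ ¬p) ∨ ◇(¬r → q)), 0   [¬→-rule on 1]
4. ¬◇(¬q ∧ ¬p), 0   [¬∨-rule on 3]
5. ¬◇(¬r → q), 0   [¬∨-rule on 3]
6. ¬(¬q ∧ ¬p), 0   [¬◇-rule on 4 via 0R0]
7. ¬(¬r → q), 0   [¬◇-rule on 5 via 0R0]
8. ¬r, 0   [¬→-rule on 7]
9. ¬q, 0   [¬→-rule on 7]
10. p, 0   [¬∧-rule on 6 (branches; this branch)]
11. (¬q ∧ ¬p) ∨ (¬r → q), 1   [◇-rule on 2: fresh world 1, 0R1]
12. ¬(¬q ∧ ¬p), 1   [¬◇-rule on 4 via 0R1]
13. ¬(¬r → q), 1   [¬◇-rule on 5 via 0R1]
14. ¬r, 1   [¬→-rule on 13]
15. ¬q, 1   [¬→-rule on 13]
16. ¬r → q, 1   [∨-rule on 11 (branches; this branch)]
17. p, 1   [¬∧-rule on 12 (branches; this branch)]
18. q, 1   [→-rule on 16 (branches; this branch)]
Accessibility: 0R0, 0R1, 1R1
Branch closes: q and ¬q both at 1.
Every branch of the negation's tableau closes; the branch above is one of them.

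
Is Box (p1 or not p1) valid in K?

Valid in K

Tableau for the negation not Box (p1 or not p1):
1. not Box (p1 or not p1), 0
2. not (p1 or not p1), 1   [neg-Box-rule on 1: fresh world 1, 0R1]
3. not p1, 1   [neg-or-rule on 2]
4. p1, 1   [neg-or-rule on 2]
Accessibility: 0R1
Branch closes: p1 and not p1 both at 1.
Every branch of the negation's tableau closes; the branch above is one of them.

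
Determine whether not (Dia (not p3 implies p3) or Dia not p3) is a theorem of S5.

Invalid (countermodel exists)

Tableau for the negation Dia (not p3 implies p3) or Dia not p3:
1. Dia (not p3 implies p3) or Dia not p3, 0
2. Dia not p3, 0   [or-rule on 1 (branches; this branch)]
3. not p3, 1   [Dia-rule on 2: fresh world 1, 0R1]
Accessibility: 0R0, 0R1, 1R0, 1R1
The negation has an open branch (countermodel exists).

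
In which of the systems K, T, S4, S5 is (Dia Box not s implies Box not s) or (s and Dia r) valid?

S4-tableau for the negation not ((Dia Box not s implies Box not s) or (s and Dia r)):
1. not ((Dia Box not s implies Box not s) or (s and Dia r)), w0
2. not (Dia Box not s implies Box not s), w0   [neg-or-rule on 1]
3. not (s and Dia r), w0   [neg-or-rule on 1]
4. Dia Box not s, w0   [neg-implies-rule on 2]
5. not Box not s, w0   [neg-implies-rule on 2]
6. not Dia r, w0   [neg-and-rule on 3 (branches; this branch)]
7. not r, w0   [neg-Dia-rule on 6 via w0Rw0]
8. Box not s, w1   [Dia-rule on 4: fresh world w1, w0Rw1]
9. not r, w1   [neg-Dia-rule on 6 via w0Rw1]
10. not s, w1   [Box-rule on 8 via w1Rw1]
11. s, w2   [neg-Box-rule on 5: fresh world w2, w0Rw2]
12. not r, w2   [neg-Dia-rule on 6 via w0Rw2]
Accessibility: w0Rw0, w0Rw1, w0Rw2, w1Rw1, w2Rw2
Complete open branch: countermodel on an S4-frame, so not valid in S4, nor in K, T (the same frame is also a K-frame and a T-frame).
S5-tableau for the negation not ((Dia Box not s implies Box not s) or (s and Dia r)):
1. not ((Dia Box not s implies Box not s) or (s and Dia r)), w0
2. not (Dia Box not s implies Box not s), w0   [neg-or-rule on 1]
3. not (s and Dia r), w0   [neg-or-rule on 1]
4. Dia Box not s, w0   [neg-implies-rule on 2]
5. not Box not s, w0   [neg-implies-rule on 2]
6. not Dia r, w0   [neg-and-rule on 3 (branches; this branch)]
7. not r, w0   [neg-Dia-rule on 6 via w0Rw0]
8. Box not s, w1   [Dia-rule on 4: fresh world w1, w0Rw1]
9. not r, w1   [neg-Dia-rule on 6 via w0Rw1]
10. not s, w0   [Box-rule on 8 via w1Rw0]
11. not s, w1   [Box-rule on 8 via w1Rw1]
12. s, w2   [neg-Box-rule on 5: fresh world w2, w0Rw2]
13. not r, w2   [neg-Dia-rule on 6 via w0Rw2]
14. not s, w2   [Box-rule on 8 via w1Rw2]
Accessibility: w0Rw0, w0Rw1, w0Rw2, w1Rw0, w1Rw1, w1Rw2, w2Rw0, w2Rw1, w2Rw2
Branch closes: s and not s both at w2.
Every branch closes (one shown): valid in S5.

S5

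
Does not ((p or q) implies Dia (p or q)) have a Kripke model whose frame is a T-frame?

1. not ((p or q) implies Dia (p or q)), w0
2. p or q, w0   [neg-implies-rule on 1]
3. not Dia (p or q), w0   [neg-implies-rule on 1]
4. not (p or q), w0   [neg-Dia-rule on 3 via w0Rw0]
5. not p, w0   [neg-or-rule on 4]
6. not q, w0   [neg-or-rule on 4]
7. q, w0   [or-rule on 2 (branches; this branch)]
Accessibility: w0Rw0
Branch closes: q and not q both at w0.
Every branch closes; the branch above is one of them.

Unsatisfiable (every branch closes)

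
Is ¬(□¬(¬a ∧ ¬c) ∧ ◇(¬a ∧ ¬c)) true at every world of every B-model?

Tableau for the negation □¬(¬a ∧ ¬c) ∧ ◇(¬a ∧ ¬c):
1. □¬(¬a ∧ ¬c) ∧ ◇(¬a ∧ ¬c), 0
2. □¬(¬a ∧ ¬c), 0
3. ◇(¬a ∧ ¬c), 0
4. ¬(¬a ∧ ¬c), 0
5. c, 0
6. ¬a ∧ ¬c, 1
7. ¬a, 1
8. ¬c, 1
9. ¬(¬a ∧ ¬c), 1
10. c, 1
Accessibility: 0R0, 0R1, 1R0, 1R1
Branch closes: c and ¬c both at 1.
Every branch of the negation's tableau closes; the branch above is one of them.

Valid in B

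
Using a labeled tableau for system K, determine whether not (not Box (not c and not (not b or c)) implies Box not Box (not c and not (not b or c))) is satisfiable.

1. not (not Box (not c and not (not b or c)) implies Box not Box (not c and not (not b or c))), 0
2. not Box (not c and not (not b or c)), 0
3. not Box not Box (not c and not (not b or c)), 0
4. not (not c and not (not b or c)), 1
5. not b or c, 1
6. c, 1
7. Box (not c and not (not b or c)), 2
Accessibility: 0R1, 0R2

Satisfiable (open branch found)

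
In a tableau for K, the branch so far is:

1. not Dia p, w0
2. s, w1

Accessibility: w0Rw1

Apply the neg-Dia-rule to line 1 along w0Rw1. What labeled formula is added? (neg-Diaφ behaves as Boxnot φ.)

neg-Diaφ behaves as Boxnot φ: propagate the negated body to each accessible world.

not p, w1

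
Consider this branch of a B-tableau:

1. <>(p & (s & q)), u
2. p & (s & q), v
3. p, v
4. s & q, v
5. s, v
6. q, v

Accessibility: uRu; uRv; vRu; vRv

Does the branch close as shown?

No, open

There is no literal clash: for every atom and world, at most one sign appears.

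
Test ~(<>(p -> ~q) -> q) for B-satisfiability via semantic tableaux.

1. ~(<>(p -> ~q) -> q), w0
2. <>(p -> ~q), w0   [~->-rule on 1]
3. ~q, w0   [~->-rule on 1]
4. p -> ~q, w1   [<>-rule on 2: fresh world w1, w0Rw1]
5. ~q, w1   [->-rule on 4 (branches; this branch)]
Accessibility: w0Rw0, w0Rw1, w1Rw0, w1Rw1

Satisfiable (open branch found)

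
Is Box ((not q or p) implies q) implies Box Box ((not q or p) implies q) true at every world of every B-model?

Tableau for the negation not (Box ((not q or p) implies q) implies Box Box ((not q or p) implies q)):
1. not (Box ((not q or p) implies q) implies Box Box ((not q or p) implies q)), u
2. Box ((not q or p) implies q), u
3. not Box Box ((not q or p) implies q), u
4. (not q or p) implies q, u
5. q, u
6. not Box ((not q or p) implies q), v
7. (not q or p) implies q, v
8. q, v
9. not ((not q or p) implies q), w
10. not q or p, w
11. not q, w
12. p, w
Accessibility: uRu, uRv, vRu, vRv, vRw, wRv, wRw
The negation has an open branch (countermodel exists).

Invalid (countermodel exists)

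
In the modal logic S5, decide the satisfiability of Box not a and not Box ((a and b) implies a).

1. Box not a and not Box ((a and b) implies a), u
2. Box not a, u
3. not Box ((a and b) implies a), u
4. not a, u
5. not ((a and b) implies a), v
6. a and b, v
7. not a, v
8. a, v
9. b, v
Accessibility: uRu, uRv, vRu, vRv
Branch closes: a and not a both at v.
All branches of the tableau close; one closing branch shown above.

Unsatisfiable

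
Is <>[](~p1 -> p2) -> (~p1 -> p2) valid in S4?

Invalid (countermodel exists)

Tableau for the negation ~(<>[](~p1 -> p2) -> (~p1 -> p2)):
1. ~(<>[](~p1 -> p2) -> (~p1 -> p2)), 0
2. <>[](~p1 -> p2), 0   [~->-rule on 1]
3. ~(~p1 -> p2), 0   [~->-rule on 1]
4. ~p1, 0   [~->-rule on 3]
5. ~p2, 0   [~->-rule on 3]
6. [](~p1 -> p2), 1   [<>-rule on 2: fresh world 1, 0R1]
7. ~p1 -> p2, 1   [[]-rule on 6 via 1R1]
8. p2, 1   [->-rule on 7 (branches; this branch)]
Accessibility: 0R0, 0R1, 1R1
The negation has an open branch (countermodel exists).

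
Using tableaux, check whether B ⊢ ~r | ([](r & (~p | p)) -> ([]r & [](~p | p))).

Yes, valid

Tableau for the negation ~(~r | ([](r & (~p | p)) -> ([]r & [](~p | p)))):
1. ~(~r | ([](r & (~p | p)) -> ([]r & [](~p | p)))), w0
2. r, w0   [~|-rule on 1]
3. ~([](r & (~p | p)) -> ([]r & [](~p | p))), w0   [~|-rule on 1]
4. [](r & (~p | p)), w0   [~->-rule on 3]
5. ~([]r & [](~p | p)), w0   [~->-rule on 3]
6. r & (~p | p), w0   [[]-rule on 4 via w0Rw0]
7. ~p | p, w0   [&-rule on 6]
8. ~[]r, w0   [~&-rule on 5 (branches; this branch)]
9. p, w0   [|-rule on 7 (branches; this branch)]
10. ~r, w1   [~[]-rule on 8: fresh world w1, w0Rw1]
11. r & (~p | p), w1   [[]-rule on 4 via w0Rw1]
12. r, w1   [&-rule on 11]
13. ~p | p, w1   [&-rule on 11]
Accessibility: w0Rw0, w0Rw1, w1Rw0, w1Rw1
Branch closes: r and ~r both at w1.
All branches of the negation close; one closing branch shown above.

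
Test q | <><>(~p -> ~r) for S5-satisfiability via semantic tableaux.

Yes, satisfiable

1. q | <><>(~p -> ~r), w0
2. <><>(~p -> ~r), w0
3. <>(~p -> ~r), w1
4. ~p -> ~r, w2
5. ~r, w2
Accessibility: w0Rw0, w0Rw1, w0Rw2, w1Rw0, w1Rw1, w1Rw2, w2Rw0, w2Rw1, w2Rw2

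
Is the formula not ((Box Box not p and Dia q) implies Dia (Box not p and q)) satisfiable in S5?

1. not ((Box Box not p and Dia q) implies Dia (Box not p and q)), w0
2. Box Box not p and Dia q, w0   [neg-implies-rule on 1]
3. not Dia (Box not p and q), w0   [neg-implies-rule on 1]
4. Box Box not p, w0   [and-rule on 2]
5. Dia q, w0   [and-rule on 2]
6. not (Box not p and q), w0   [neg-Dia-rule on 3 via w0Rw0]
7. Box not p, w0   [Box-rule on 4 via w0Rw0]
8. not p, w0   [Box-rule on 7 via w0Rw0]
9. not q, w0   [neg-and-rule on 6 (branches; this branch)]
10. q, w1   [Dia-rule on 5: fresh world w1, w0Rw1]
11. not (Box not p and q), w1   [neg-Dia-rule on 3 via w0Rw1]
12. Box not p, w1   [Box-rule on 4 via w0Rw1]
13. not p, w1   [Box-rule on 7 via w0Rw1]
14. not Box not p, w1   [neg-and-rule on 11 (branches; this branch)]
15. p, w2   [neg-Box-rule on 14: fresh world w2, w1Rw2]
16. not (Box not p and q), w2   [neg-Dia-rule on 3 via w0Rw2]
17. Box not p, w2   [Box-rule on 4 via w0Rw2]
18. not p, w2   [Box-rule on 7 via w0Rw2]
Accessibility: w0Rw0, w0Rw1, w0Rw2, w1Rw0, w1Rw1, w1Rw2, w2Rw0, w2Rw1, w2Rw2
Branch closes: p and not p both at w2.
Every branch closes; the branch above is one of them.

No, unsatisfiable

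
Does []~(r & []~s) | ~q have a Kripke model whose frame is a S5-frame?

Satisfiable (open branch found)

1. []~(r & []~s) | ~q, u
2. ~q, u
Accessibility: uRu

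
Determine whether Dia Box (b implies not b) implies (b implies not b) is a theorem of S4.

Tableau for the negation not (Dia Box (b implies not b) implies (b implies not b)):
1. not (Dia Box (b implies not b) implies (b implies not b)), 0
2. Dia Box (b implies not b), 0
3. not (b implies not b), 0
4. b, 0
5. Box (b implies not b), 1
6. b implies not b, 1
7. not b, 1
Accessibility: 0R0, 0R1, 1R1
The negation has an open branch (countermodel exists).

Invalid (countermodel exists)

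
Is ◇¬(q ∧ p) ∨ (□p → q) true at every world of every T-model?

Tableau for the negation ¬(◇¬(q ∧ p) ∨ (□p → q)):
1. ¬(◇¬(q ∧ p) ∨ (□p → q)), w0
2. ¬◇¬(q ∧ p), w0   [¬∨-rule on 1]
3. ¬(□p → q), w0   [¬∨-rule on 1]
4. □p, w0   [¬→-rule on 3]
5. ¬q, w0   [¬→-rule on 3]
6. q ∧ p, w0   [¬◇-rule on 2 via w0Rw0]
7. q, w0   [∧-rule on 6]
8. p, w0   [∧-rule on 6]
Accessibility: w0Rw0
Branch closes: q and ¬q both at w0.
All branches of the negation close; one closing branch shown above.

Valid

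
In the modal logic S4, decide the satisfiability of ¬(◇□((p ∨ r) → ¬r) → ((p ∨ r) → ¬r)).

Yes, satisfiable

1. ¬(◇□((p ∨ r) → ¬r) → ((p ∨ r) → ¬r)), 0
2. ◇□((p ∨ r) → ¬r), 0
3. ¬((p ∨ r) → ¬r), 0
4. p ∨ r, 0
5. r, 0
6. □((p ∨ r) → ¬r), 1
7. (p ∨ r) → ¬r, 1
8. ¬r, 1
Accessibility: 0R0, 0R1, 1R1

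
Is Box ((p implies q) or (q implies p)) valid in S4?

Tableau for the negation not Box ((p implies q) or (q implies p)):
1. not Box ((p implies q) or (q implies p)), u
2. not ((p implies q) or (q implies p)), v   [neg-Box-rule on 1: fresh world v, uRv]
3. not (p implies q), v   [neg-or-rule on 2]
4. not (q implies p), v   [neg-or-rule on 2]
5. p, v   [neg-implies-rule on 3]
6. not q, v   [neg-implies-rule on 3]
7. q, v   [neg-implies-rule on 4]
8. not p, v   [neg-implies-rule on 4]
Accessibility: uRu, uRv, vRv
Branch closes: q and not q both at v.
Every branch of the negation's tableau closes; the branch above is one of them.

Valid in S4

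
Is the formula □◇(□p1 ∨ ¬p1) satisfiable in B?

Yes, satisfiable

1. □◇(□p1 ∨ ¬p1), w0
2. ◇(□p1 ∨ ¬p1), w0
3. □p1 ∨ ¬p1, w1
4. ◇(□p1 ∨ ¬p1), w1
5. ¬p1, w1
6. □p1 ∨ ¬p1, w2
7. ¬p1, w2
Accessibility: w0Rw0, w0Rw1, w1Rw0, w1Rw1, w1Rw2, w2Rw1, w2Rw2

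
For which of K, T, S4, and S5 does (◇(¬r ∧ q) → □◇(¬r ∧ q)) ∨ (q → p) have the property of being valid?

S5

S5-tableau for the negation ¬((◇(¬r ∧ q) → □◇(¬r ∧ q)) ∨ (q → p)):
1. ¬((◇(¬r ∧ q) → □◇(¬r ∧ q)) ∨ (q → p)), 0
2. ¬(◇(¬r ∧ q) → □◇(¬r ∧ q)), 0
3. ¬(q → p), 0
4. ◇(¬r ∧ q), 0
5. ¬□◇(¬r ∧ q), 0
6. q, 0
7. ¬p, 0
8. ¬r ∧ q, 1
9. ¬r, 1
10. q, 1
11. ¬◇(¬r ∧ q), 2
12. ¬(¬r ∧ q), 0
13. ¬(¬r ∧ q), 1
14. ¬(¬r ∧ q), 2
15. r, 0
16. ¬q, 1
Accessibility: 0R0, 0R1, 0R2, 1R0, 1R1, 1R2, 2R0, 2R1, 2R2
Branch closes: q and ¬q both at 1.
Every branch closes (one shown): valid in S5.
S4-tableau for the negation ¬((◇(¬r ∧ q) → □◇(¬r ∧ q)) ∨ (q → p)):
1. ¬((◇(¬r ∧ q) → □◇(¬r ∧ q)) ∨ (q → p)), 0
2. ¬(◇(¬r ∧ q) → □◇(¬r ∧ q)), 0
3. ¬(q → p), 0
4. ◇(¬r ∧ q), 0
5. ¬□◇(¬r ∧ q), 0
6. q, 0
7. ¬p, 0
8. ¬r ∧ q, 1
9. ¬r, 1
10. q, 1
11. ¬◇(¬r ∧ q), 2
12. ¬(¬r ∧ q), 2
13. ¬q, 2
Accessibility: 0R0, 0R1, 0R2, 1R1, 2R2
Complete open branch: countermodel on an S4-frame, so not valid in S4, nor in K, T (the same frame is also a K-frame and a T-frame).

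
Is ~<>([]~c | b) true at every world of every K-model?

Tableau for the negation <>([]~c | b):
1. <>([]~c | b), u
2. []~c | b, v   [<>-rule on 1: fresh world v, uRv]
3. b, v   [|-rule on 2 (branches; this branch)]
Accessibility: uRv
The negation has an open branch (countermodel exists).

Not valid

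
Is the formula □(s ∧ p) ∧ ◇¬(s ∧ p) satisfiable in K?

No, unsatisfiable

1. □(s ∧ p) ∧ ◇¬(s ∧ p), w0
2. □(s ∧ p), w0
3. ◇¬(s ∧ p), w0
4. ¬(s ∧ p), w1
5. s ∧ p, w1
6. s, w1
7. p, w1
8. ¬p, w1
Accessibility: w0Rw1
Branch closes: p and ¬p both at w1.
All branches of the tableau close; one closing branch shown above.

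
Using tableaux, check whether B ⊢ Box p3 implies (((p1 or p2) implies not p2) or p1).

Tableau for the negation not (Box p3 implies (((p1 or p2) implies not p2) or p1)):
1. not (Box p3 implies (((p1 or p2) implies not p2) or p1)), 0
2. Box p3, 0   [neg-implies-rule on 1]
3. not (((p1 or p2) implies not p2) or p1), 0   [neg-implies-rule on 1]
4. not ((p1 or p2) implies not p2), 0   [neg-or-rule on 3]
5. not p1, 0   [neg-or-rule on 3]
6. p1 or p2, 0   [neg-implies-rule on 4]
7. p2, 0   [neg-implies-rule on 4]
8. p3, 0   [Box-rule on 2 via 0R0]
Accessibility: 0R0
The negation has an open branch (countermodel exists).

Not valid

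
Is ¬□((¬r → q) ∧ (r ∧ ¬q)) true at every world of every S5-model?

Tableau for the negation □((¬r → q) ∧ (r ∧ ¬q)):
1. □((¬r → q) ∧ (r ∧ ¬q)), w0
2. (¬r → q) ∧ (r ∧ ¬q), w0
3. ¬r → q, w0
4. r ∧ ¬q, w0
5. r, w0
6. ¬q, w0
Accessibility: w0Rw0
The negation has an open branch (countermodel exists).

No, not valid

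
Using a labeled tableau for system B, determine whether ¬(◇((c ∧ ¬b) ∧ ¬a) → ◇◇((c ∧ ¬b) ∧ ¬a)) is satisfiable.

Unsatisfiable

1. ¬(◇((c ∧ ¬b) ∧ ¬a) → ◇◇((c ∧ ¬b) ∧ ¬a)), 0
2. ◇((c ∧ ¬b) ∧ ¬a), 0
3. ¬◇◇((c ∧ ¬b) ∧ ¬a), 0
4. ¬◇((c ∧ ¬b) ∧ ¬a), 0
5. ¬((c ∧ ¬b) ∧ ¬a), 0
6. ¬(c ∧ ¬b), 0
7. b, 0
8. (c ∧ ¬b) ∧ ¬a, 1
9. c ∧ ¬b, 1
10. ¬a, 1
11. c, 1
12. ¬b, 1
13. ¬◇((c ∧ ¬b) ∧ ¬a), 1
14. ¬((c ∧ ¬b) ∧ ¬a), 1
15. ¬(c ∧ ¬b), 1
16. b, 1
Accessibility: 0R0, 0R1, 1R0, 1R1
Branch closes: b and ¬b both at 1.
(One branch shown.) All branches close.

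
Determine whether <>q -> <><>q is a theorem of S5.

Tableau for the negation ~(<>q -> <><>q):
1. ~(<>q -> <><>q), u
2. <>q, u
3. ~<><>q, u
4. ~<>q, u
5. ~q, u
6. q, v
7. ~<>q, v
8. ~q, v
Accessibility: uRu, uRv, vRu, vRv
Branch closes: q and ~q both at v.
Every branch of the negation's tableau closes; the branch above is one of them.

Valid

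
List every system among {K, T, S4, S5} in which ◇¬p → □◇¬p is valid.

S5

S5-tableau for the negation ¬(◇¬p → □◇¬p):
1. ¬(◇¬p → □◇¬p), w0
2. ◇¬p, w0   [¬→-rule on 1]
3. ¬□◇¬p, w0   [¬→-rule on 1]
4. ¬p, w1   [◇-rule on 2: fresh world w1, w0Rw1]
5. ¬◇¬p, w2   [¬□-rule on 3: fresh world w2, w0Rw2]
6. p, w0   [¬◇-rule on 5 via w2Rw0]
7. p, w1   [¬◇-rule on 5 via w2Rw1]
Accessibility: w0Rw0, w0Rw1, w0Rw2, w1Rw0, w1Rw1, w1Rw2, w2Rw0, w2Rw1, w2Rw2
Branch closes: p and ¬p both at w1.
Every branch closes (one shown): valid in S5.
S4-tableau for the negation ¬(◇¬p → □◇¬p):
1. ¬(◇¬p → □◇¬p), w0
2. ◇¬p, w0   [¬→-rule on 1]
3. ¬□◇¬p, w0   [¬→-rule on 1]
4. ¬p, w1   [◇-rule on 2: fresh world w1, w0Rw1]
5. ¬◇¬p, w2   [¬□-rule on 3: fresh world w2, w0Rw2]
6. p, w2   [¬◇-rule on 5 via w2Rw2]
Accessibility: w0Rw0, w0Rw1, w0Rw2, w1Rw1, w2Rw2
Complete open branch: countermodel on an S4-frame, so not valid in S4, nor in K, T (the same frame is also a K-frame and a T-frame).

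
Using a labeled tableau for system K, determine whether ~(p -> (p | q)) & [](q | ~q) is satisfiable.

1. ~(p -> (p | q)) & [](q | ~q), u
2. ~(p -> (p | q)), u
3. [](q | ~q), u
4. p, u
5. ~(p | q), u
6. ~p, u
7. ~q, u
Branch closes: p and ~p both at u.
(One branch shown.) All branches close.

Unsatisfiable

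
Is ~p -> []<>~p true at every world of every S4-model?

Not valid

Tableau for the negation ~(~p -> []<>~p):
1. ~(~p -> []<>~p), w0
2. ~p, w0
3. ~[]<>~p, w0
4. ~<>~p, w1
5. p, w1
Accessibility: w0Rw0, w0Rw1, w1Rw1
The negation has an open branch (countermodel exists).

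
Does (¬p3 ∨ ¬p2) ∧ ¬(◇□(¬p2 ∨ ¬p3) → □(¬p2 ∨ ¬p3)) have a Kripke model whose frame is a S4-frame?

1. (¬p3 ∨ ¬p2) ∧ ¬(◇□(¬p2 ∨ ¬p3) → □(¬p2 ∨ ¬p3)), u
2. ¬p3 ∨ ¬p2, u
3. ¬(◇□(¬p2 ∨ ¬p3) → □(¬p2 ∨ ¬p3)), u
4. ◇□(¬p2 ∨ ¬p3), u
5. ¬□(¬p2 ∨ ¬p3), u
6. ¬p2, u
7. □(¬p2 ∨ ¬p3), v
8. ¬p2 ∨ ¬p3, v
9. ¬p3, v
10. ¬(¬p2 ∨ ¬p3), w
11. p2, w
12. p3, w
Accessibility: uRu, uRv, uRw, vRv, wRw

Satisfiable (open branch found)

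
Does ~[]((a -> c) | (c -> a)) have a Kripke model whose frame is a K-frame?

Unsatisfiable

1. ~[]((a -> c) | (c -> a)), w0
2. ~((a -> c) | (c -> a)), w1
3. ~(a -> c), w1
4. ~(c -> a), w1
5. a, w1
6. ~c, w1
7. c, w1
8. ~a, w1
Accessibility: w0Rw1
Branch closes: c and ~c both at w1.
(One branch shown.) All branches close.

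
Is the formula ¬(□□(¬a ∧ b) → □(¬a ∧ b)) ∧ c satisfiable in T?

Unsatisfiable

1. ¬(□□(¬a ∧ b) → □(¬a ∧ b)) ∧ c, 0
2. ¬(□□(¬a ∧ b) → □(¬a ∧ b)), 0
3. c, 0
4. □□(¬a ∧ b), 0
5. ¬□(¬a ∧ b), 0
6. □(¬a ∧ b), 0
7. ¬a ∧ b, 0
8. ¬a, 0
9. b, 0
10. ¬(¬a ∧ b), 1
11. □(¬a ∧ b), 1
12. ¬a ∧ b, 1
13. ¬a, 1
14. b, 1
15. ¬b, 1
Accessibility: 0R0, 0R1, 1R1
Branch closes: b and ¬b both at 1.
All branches of the tableau close; one closing branch shown above.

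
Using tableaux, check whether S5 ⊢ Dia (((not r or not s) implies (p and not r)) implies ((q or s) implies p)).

Tableau for the negation not Dia (((not r or not s) implies (p and not r)) implies ((q or s) implies p)):
1. not Dia (((not r or not s) implies (p and not r)) implies ((q or s) implies p)), u
2. not (((not r or not s) implies (p and not r)) implies ((q or s) implies p)), u   [neg-Dia-rule on 1 via uRu]
3. (not r or not s) implies (p and not r), u   [neg-implies-rule on 2]
4. not ((q or s) implies p), u   [neg-implies-rule on 2]
5. q or s, u   [neg-implies-rule on 4]
6. not p, u   [neg-implies-rule on 4]
7. not (not r or not s), u   [implies-rule on 3 (branches; this branch)]
8. r, u   [neg-or-rule on 7]
9. s, u   [neg-or-rule on 7]
Accessibility: uRu
The negation has an open branch (countermodel exists).

Invalid (countermodel exists)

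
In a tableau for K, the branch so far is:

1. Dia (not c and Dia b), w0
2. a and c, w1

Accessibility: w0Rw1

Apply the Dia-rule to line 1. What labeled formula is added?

a fresh world w2 with w0Rw2, and not c and Dia b at w2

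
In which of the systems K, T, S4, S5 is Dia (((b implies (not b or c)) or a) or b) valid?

T, S4, S5

T-tableau for the negation not Dia (((b implies (not b or c)) or a) or b):
1. not Dia (((b implies (not b or c)) or a) or b), w0
2. not (((b implies (not b or c)) or a) or b), w0   [neg-Dia-rule on 1 via w0Rw0]
3. not ((b implies (not b or c)) or a), w0   [neg-or-rule on 2]
4. not b, w0   [neg-or-rule on 2]
5. not (b implies (not b or c)), w0   [neg-or-rule on 3]
6. not a, w0   [neg-or-rule on 3]
7. b, w0   [neg-implies-rule on 5]
8. not (not b or c), w0   [neg-implies-rule on 5]
Accessibility: w0Rw0
Branch closes: b and not b both at w0.
Every branch closes (one shown): valid in T, hence also in S4, S5 (every theorem of T is a theorem of S4 and S5).
K-tableau for the negation not Dia (((b implies (not b or c)) or a) or b):
1. not Dia (((b implies (not b or c)) or a) or b), w0
Complete open branch: countermodel on a K-frame, so not valid in K.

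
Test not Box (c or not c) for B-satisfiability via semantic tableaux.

1. not Box (c or not c), w0
2. not (c or not c), w1
3. not c, w1
4. c, w1
Accessibility: w0Rw0, w0Rw1, w1Rw0, w1Rw1
Branch closes: c and not c both at w1.
All branches of the tableau close; one closing branch shown above.

Unsatisfiable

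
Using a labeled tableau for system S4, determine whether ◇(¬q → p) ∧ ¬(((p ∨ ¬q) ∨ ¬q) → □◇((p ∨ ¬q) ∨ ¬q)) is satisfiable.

Yes, satisfiable

1. ◇(¬q → p) ∧ ¬(((p ∨ ¬q) ∨ ¬q) → □◇((p ∨ ¬q) ∨ ¬q)), w0
2. ◇(¬q → p), w0   [∧-rule on 1]
3. ¬(((p ∨ ¬q) ∨ ¬q) → □◇((p ∨ ¬q) ∨ ¬q)), w0   [∧-rule on 1]
4. (p ∨ ¬q) ∨ ¬q, w0   [¬→-rule on 3]
5. ¬□◇((p ∨ ¬q) ∨ ¬q), w0   [¬→-rule on 3]
6. ¬q, w0   [∨-rule on 4 (branches; this branch)]
7. ¬q → p, w1   [◇-rule on 2: fresh world w1, w0Rw1]
8. p, w1   [→-rule on 7 (branches; this branch)]
9. ¬◇((p ∨ ¬q) ∨ ¬q), w2   [¬□-rule on 5: fresh world w2, w0Rw2]
10. ¬((p ∨ ¬q) ∨ ¬q), w2   [¬◇-rule on 9 via w2Rw2]
11. ¬(p ∨ ¬q), w2   [¬∨-rule on 10]
12. q, w2   [¬∨-rule on 10]
13. ¬p, w2   [¬∨-rule on 11]
Accessibility: w0Rw0, w0Rw1, w0Rw2, w1Rw1, w2Rw2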